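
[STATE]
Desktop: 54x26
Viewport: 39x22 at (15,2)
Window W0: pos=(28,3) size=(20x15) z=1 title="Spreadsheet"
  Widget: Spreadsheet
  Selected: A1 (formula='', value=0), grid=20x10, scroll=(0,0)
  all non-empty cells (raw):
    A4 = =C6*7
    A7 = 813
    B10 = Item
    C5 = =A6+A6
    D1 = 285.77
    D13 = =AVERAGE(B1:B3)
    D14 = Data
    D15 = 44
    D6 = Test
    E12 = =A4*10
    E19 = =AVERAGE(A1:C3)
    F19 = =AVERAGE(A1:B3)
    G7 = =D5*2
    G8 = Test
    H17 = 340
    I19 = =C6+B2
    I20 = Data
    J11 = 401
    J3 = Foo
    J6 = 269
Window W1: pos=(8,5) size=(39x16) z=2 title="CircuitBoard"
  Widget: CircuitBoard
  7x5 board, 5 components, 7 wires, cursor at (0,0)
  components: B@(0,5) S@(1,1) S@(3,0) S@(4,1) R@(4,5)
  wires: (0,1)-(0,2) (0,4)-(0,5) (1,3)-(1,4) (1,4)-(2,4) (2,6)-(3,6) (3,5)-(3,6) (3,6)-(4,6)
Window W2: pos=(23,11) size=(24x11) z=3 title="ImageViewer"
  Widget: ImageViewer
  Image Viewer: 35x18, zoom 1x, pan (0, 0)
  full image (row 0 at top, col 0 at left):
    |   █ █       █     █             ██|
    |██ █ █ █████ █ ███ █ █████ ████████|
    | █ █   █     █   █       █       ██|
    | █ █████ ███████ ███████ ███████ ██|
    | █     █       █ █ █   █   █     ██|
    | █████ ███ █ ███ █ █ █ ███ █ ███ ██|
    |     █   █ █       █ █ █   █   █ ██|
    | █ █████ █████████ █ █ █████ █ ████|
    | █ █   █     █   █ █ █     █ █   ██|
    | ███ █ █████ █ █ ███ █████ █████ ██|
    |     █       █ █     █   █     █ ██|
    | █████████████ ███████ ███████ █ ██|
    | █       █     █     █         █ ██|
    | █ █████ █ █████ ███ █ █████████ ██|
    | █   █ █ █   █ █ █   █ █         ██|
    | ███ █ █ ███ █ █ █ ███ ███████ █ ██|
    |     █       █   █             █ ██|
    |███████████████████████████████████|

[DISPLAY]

                                       
             ┏━━━━━━━━━━━━━━━━━━┓      
             ┃ Spreadsheet      ┃      
━━━━━━━━━━━━━━━━━━━━━━━━━━━━━━━┓┨      
itBoard                        ┃┃      
───────────────────────────────┨┃      
 2 3 4 5 6                     ┃┃      
  · ─ ·       · ─ B            ┃┃      
                               ┃┃      
  S     ┏━━━━━━━━━━━━━━━━━━━━━━┓┃      
        ┃ ImageViewer          ┃┃      
        ┠──────────────────────┨┃      
        ┃   █ █       █     █  ┃┃      
        ┃██ █ █ █████ █ ███ █ █┃┃      
        ┃ █ █   █     █   █    ┃┃      
  S     ┃ █ █████ ███████ █████┃┛      
: (0,0) ┃ █     █       █ █ █  ┃       
        ┃ █████ ███ █ ███ █ █ █┃       
━━━━━━━━┃     █   █ █       █ █┃       
        ┗━━━━━━━━━━━━━━━━━━━━━━┛       
                                       
                                       


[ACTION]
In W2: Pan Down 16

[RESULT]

                                       
             ┏━━━━━━━━━━━━━━━━━━┓      
             ┃ Spreadsheet      ┃      
━━━━━━━━━━━━━━━━━━━━━━━━━━━━━━━┓┨      
itBoard                        ┃┃      
───────────────────────────────┨┃      
 2 3 4 5 6                     ┃┃      
  · ─ ·       · ─ B            ┃┃      
                               ┃┃      
  S     ┏━━━━━━━━━━━━━━━━━━━━━━┓┃      
        ┃ ImageViewer          ┃┃      
        ┠──────────────────────┨┃      
        ┃     █       █   █    ┃┃      
        ┃██████████████████████┃┃      
        ┃                      ┃┃      
  S     ┃                      ┃┛      
: (0,0) ┃                      ┃       
        ┃                      ┃       
━━━━━━━━┃                      ┃       
        ┗━━━━━━━━━━━━━━━━━━━━━━┛       
                                       
                                       


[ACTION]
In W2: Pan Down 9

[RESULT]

                                       
             ┏━━━━━━━━━━━━━━━━━━┓      
             ┃ Spreadsheet      ┃      
━━━━━━━━━━━━━━━━━━━━━━━━━━━━━━━┓┨      
itBoard                        ┃┃      
───────────────────────────────┨┃      
 2 3 4 5 6                     ┃┃      
  · ─ ·       · ─ B            ┃┃      
                               ┃┃      
  S     ┏━━━━━━━━━━━━━━━━━━━━━━┓┃      
        ┃ ImageViewer          ┃┃      
        ┠──────────────────────┨┃      
        ┃                      ┃┃      
        ┃                      ┃┃      
        ┃                      ┃┃      
  S     ┃                      ┃┛      
: (0,0) ┃                      ┃       
        ┃                      ┃       
━━━━━━━━┃                      ┃       
        ┗━━━━━━━━━━━━━━━━━━━━━━┛       
                                       
                                       


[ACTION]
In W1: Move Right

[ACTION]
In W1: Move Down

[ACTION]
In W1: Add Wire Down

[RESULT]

                                       
             ┏━━━━━━━━━━━━━━━━━━┓      
             ┃ Spreadsheet      ┃      
━━━━━━━━━━━━━━━━━━━━━━━━━━━━━━━┓┨      
itBoard                        ┃┃      
───────────────────────────────┨┃      
 2 3 4 5 6                     ┃┃      
  · ─ ·       · ─ B            ┃┃      
                               ┃┃      
 [S]    ┏━━━━━━━━━━━━━━━━━━━━━━┓┃      
  │     ┃ ImageViewer          ┃┃      
  ·     ┠──────────────────────┨┃      
        ┃                      ┃┃      
        ┃                      ┃┃      
        ┃                      ┃┃      
  S     ┃                      ┃┛      
: (1,1) ┃                      ┃       
        ┃                      ┃       
━━━━━━━━┃                      ┃       
        ┗━━━━━━━━━━━━━━━━━━━━━━┛       
                                       
                                       


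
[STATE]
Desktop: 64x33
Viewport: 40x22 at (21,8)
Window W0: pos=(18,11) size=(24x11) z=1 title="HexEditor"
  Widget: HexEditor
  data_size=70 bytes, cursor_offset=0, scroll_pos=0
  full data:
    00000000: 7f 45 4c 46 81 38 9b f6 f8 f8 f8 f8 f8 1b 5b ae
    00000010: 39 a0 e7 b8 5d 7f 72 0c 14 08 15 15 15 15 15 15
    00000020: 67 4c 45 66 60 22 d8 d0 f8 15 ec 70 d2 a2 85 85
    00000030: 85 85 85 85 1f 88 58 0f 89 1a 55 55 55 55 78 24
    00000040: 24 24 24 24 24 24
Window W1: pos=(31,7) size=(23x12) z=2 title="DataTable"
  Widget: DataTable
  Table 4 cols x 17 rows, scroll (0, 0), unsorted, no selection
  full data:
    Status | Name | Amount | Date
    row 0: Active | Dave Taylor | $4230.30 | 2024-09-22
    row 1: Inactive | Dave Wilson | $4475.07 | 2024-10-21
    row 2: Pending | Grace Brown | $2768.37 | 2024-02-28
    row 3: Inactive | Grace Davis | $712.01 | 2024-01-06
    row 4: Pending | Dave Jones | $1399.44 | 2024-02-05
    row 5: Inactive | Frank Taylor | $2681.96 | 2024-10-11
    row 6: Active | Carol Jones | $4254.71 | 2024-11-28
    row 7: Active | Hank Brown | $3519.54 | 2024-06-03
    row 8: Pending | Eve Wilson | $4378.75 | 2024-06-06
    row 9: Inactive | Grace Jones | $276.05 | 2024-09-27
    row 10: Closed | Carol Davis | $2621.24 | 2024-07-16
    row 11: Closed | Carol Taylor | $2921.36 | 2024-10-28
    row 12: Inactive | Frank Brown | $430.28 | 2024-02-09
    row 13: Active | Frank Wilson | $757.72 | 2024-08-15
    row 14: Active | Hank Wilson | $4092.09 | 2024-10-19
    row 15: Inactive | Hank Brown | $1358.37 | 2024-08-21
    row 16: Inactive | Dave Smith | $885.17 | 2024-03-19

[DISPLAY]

          ┃ DataTable           ┃       
          ┠─────────────────────┨       
          ┃Status  │Name        ┃       
━━━━━━━━━━┃────────┼────────────┃       
exEditor  ┃Active  │Dave Taylor ┃       
──────────┃Inactive│Dave Wilson ┃       
000000  7F┃Pending │Grace Brown ┃       
000010  39┃Inactive│Grace Davis ┃       
000020  67┃Pending │Dave Jones  ┃       
000030  85┃Inactive│Frank Taylor┃       
000040  24┗━━━━━━━━━━━━━━━━━━━━━┛       
                    ┃                   
                    ┃                   
━━━━━━━━━━━━━━━━━━━━┛                   
                                        
                                        
                                        
                                        
                                        
                                        
                                        
                                        


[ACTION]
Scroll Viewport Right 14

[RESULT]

       ┃ DataTable           ┃          
       ┠─────────────────────┨          
       ┃Status  │Name        ┃          
━━━━━━━┃────────┼────────────┃          
ditor  ┃Active  │Dave Taylor ┃          
───────┃Inactive│Dave Wilson ┃          
000  7F┃Pending │Grace Brown ┃          
010  39┃Inactive│Grace Davis ┃          
020  67┃Pending │Dave Jones  ┃          
030  85┃Inactive│Frank Taylor┃          
040  24┗━━━━━━━━━━━━━━━━━━━━━┛          
                 ┃                      
                 ┃                      
━━━━━━━━━━━━━━━━━┛                      
                                        
                                        
                                        
                                        
                                        
                                        
                                        
                                        


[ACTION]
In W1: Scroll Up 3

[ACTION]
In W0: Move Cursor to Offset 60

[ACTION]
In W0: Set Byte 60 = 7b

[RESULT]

       ┃ DataTable           ┃          
       ┠─────────────────────┨          
       ┃Status  │Name        ┃          
━━━━━━━┃────────┼────────────┃          
ditor  ┃Active  │Dave Taylor ┃          
───────┃Inactive│Dave Wilson ┃          
000  7f┃Pending │Grace Brown ┃          
010  39┃Inactive│Grace Davis ┃          
020  67┃Pending │Dave Jones  ┃          
030  85┃Inactive│Frank Taylor┃          
040  24┗━━━━━━━━━━━━━━━━━━━━━┛          
                 ┃                      
                 ┃                      
━━━━━━━━━━━━━━━━━┛                      
                                        
                                        
                                        
                                        
                                        
                                        
                                        
                                        


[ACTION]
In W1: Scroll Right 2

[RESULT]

       ┃ DataTable           ┃          
       ┠─────────────────────┨          
       ┃atus  │Name        │A┃          
━━━━━━━┃──────┼────────────┼─┃          
ditor  ┃tive  │Dave Taylor │$┃          
───────┃active│Dave Wilson │$┃          
000  7f┃nding │Grace Brown │$┃          
010  39┃active│Grace Davis │$┃          
020  67┃nding │Dave Jones  │$┃          
030  85┃active│Frank Taylor│$┃          
040  24┗━━━━━━━━━━━━━━━━━━━━━┛          
                 ┃                      
                 ┃                      
━━━━━━━━━━━━━━━━━┛                      
                                        
                                        
                                        
                                        
                                        
                                        
                                        
                                        


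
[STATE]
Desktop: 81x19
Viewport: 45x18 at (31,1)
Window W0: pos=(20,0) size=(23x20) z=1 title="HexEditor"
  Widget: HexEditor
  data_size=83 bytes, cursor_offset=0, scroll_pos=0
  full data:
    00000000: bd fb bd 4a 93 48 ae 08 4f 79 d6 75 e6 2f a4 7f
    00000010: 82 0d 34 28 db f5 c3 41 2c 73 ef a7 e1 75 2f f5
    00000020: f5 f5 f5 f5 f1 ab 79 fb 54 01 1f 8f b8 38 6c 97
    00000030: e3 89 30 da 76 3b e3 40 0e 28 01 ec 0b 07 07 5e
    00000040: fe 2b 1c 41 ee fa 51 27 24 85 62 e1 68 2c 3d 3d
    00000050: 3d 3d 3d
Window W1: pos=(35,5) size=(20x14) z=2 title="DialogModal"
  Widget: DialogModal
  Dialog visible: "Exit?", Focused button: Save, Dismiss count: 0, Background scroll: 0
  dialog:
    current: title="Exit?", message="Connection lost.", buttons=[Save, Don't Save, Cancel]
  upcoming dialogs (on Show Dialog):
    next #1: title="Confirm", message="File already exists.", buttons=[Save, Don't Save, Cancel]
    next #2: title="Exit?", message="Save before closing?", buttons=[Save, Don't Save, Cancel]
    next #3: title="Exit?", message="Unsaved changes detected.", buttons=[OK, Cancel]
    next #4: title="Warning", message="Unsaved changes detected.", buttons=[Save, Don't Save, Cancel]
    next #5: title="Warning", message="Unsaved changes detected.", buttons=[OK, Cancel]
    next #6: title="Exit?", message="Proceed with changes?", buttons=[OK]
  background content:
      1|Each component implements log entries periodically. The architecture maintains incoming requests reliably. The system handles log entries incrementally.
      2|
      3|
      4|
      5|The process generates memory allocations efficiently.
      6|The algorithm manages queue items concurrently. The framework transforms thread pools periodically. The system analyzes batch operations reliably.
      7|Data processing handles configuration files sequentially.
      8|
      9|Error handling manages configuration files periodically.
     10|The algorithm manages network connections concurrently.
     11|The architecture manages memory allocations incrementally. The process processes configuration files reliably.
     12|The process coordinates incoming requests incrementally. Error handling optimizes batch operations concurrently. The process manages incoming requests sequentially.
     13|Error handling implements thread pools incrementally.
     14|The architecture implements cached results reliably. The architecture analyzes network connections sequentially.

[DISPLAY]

           ┃                                 
───────────┨                                 
BD fb bd 4a┃                                 
82 0d 34 28┃                                 
f5 f┏━━━━━━━━━━━━━━━━━━┓                     
e3 8┃ DialogModal      ┃                     
fe 2┠──────────────────┨                     
3d 3┃Each component imp┃                     
    ┃                  ┃                     
    ┃  ┌────────────┐  ┃                     
    ┃  │   Exit?    │  ┃                     
    ┃Th│Connection l│ra┃                     
    ┃Th│[Save]  Don'│na┃                     
    ┃Da└────────────┘ha┃                     
    ┃                  ┃                     
    ┃Error handling man┃                     
    ┃The algorithm mana┃                     
    ┗━━━━━━━━━━━━━━━━━━┛                     


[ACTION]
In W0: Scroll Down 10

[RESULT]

           ┃                                 
───────────┨                                 
3d 3d 3d   ┃                                 
           ┃                                 
    ┏━━━━━━━━━━━━━━━━━━┓                     
    ┃ DialogModal      ┃                     
    ┠──────────────────┨                     
    ┃Each component imp┃                     
    ┃                  ┃                     
    ┃  ┌────────────┐  ┃                     
    ┃  │   Exit?    │  ┃                     
    ┃Th│Connection l│ra┃                     
    ┃Th│[Save]  Don'│na┃                     
    ┃Da└────────────┘ha┃                     
    ┃                  ┃                     
    ┃Error handling man┃                     
    ┃The algorithm mana┃                     
    ┗━━━━━━━━━━━━━━━━━━┛                     


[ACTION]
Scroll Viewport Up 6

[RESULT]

━━━━━━━━━━━┓                                 
           ┃                                 
───────────┨                                 
3d 3d 3d   ┃                                 
           ┃                                 
    ┏━━━━━━━━━━━━━━━━━━┓                     
    ┃ DialogModal      ┃                     
    ┠──────────────────┨                     
    ┃Each component imp┃                     
    ┃                  ┃                     
    ┃  ┌────────────┐  ┃                     
    ┃  │   Exit?    │  ┃                     
    ┃Th│Connection l│ra┃                     
    ┃Th│[Save]  Don'│na┃                     
    ┃Da└────────────┘ha┃                     
    ┃                  ┃                     
    ┃Error handling man┃                     
    ┃The algorithm mana┃                     


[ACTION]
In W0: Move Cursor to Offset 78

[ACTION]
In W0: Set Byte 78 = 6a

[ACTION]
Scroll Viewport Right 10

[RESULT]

━━━━━━┓                                      
      ┃                                      
──────┨                                      
 3d   ┃                                      
      ┃                                      
━━━━━━━━━━━━━━━━━━┓                          
 DialogModal      ┃                          
──────────────────┨                          
Each component imp┃                          
                  ┃                          
  ┌────────────┐  ┃                          
  │   Exit?    │  ┃                          
Th│Connection l│ra┃                          
Th│[Save]  Don'│na┃                          
Da└────────────┘ha┃                          
                  ┃                          
Error handling man┃                          
The algorithm mana┃                          


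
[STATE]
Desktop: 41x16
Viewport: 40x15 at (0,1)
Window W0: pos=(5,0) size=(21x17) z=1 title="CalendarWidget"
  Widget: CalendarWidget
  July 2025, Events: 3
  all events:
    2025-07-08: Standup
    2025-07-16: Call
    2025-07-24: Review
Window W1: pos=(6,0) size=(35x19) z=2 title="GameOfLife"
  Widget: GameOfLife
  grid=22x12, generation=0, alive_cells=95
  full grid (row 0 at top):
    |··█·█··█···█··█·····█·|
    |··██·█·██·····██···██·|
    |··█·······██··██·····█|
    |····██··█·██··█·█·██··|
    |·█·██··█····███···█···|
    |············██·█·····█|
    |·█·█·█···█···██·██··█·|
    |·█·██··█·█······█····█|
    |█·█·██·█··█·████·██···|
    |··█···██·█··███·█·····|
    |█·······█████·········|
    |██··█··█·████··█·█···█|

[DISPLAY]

     ┃┃ GameOfLife                      
     ┠┠─────────────────────────────────
     ┃┃Gen: 0                           
     ┃┃··█·█··█···█··█·····█·           
     ┃┃··██·█·██·····██···██·           
     ┃┃··█·······██··██·····█           
     ┃┃····██··█·██··█·█·██··           
     ┃┃·█·██··█····███···█···           
     ┃┃············██·█·····█           
     ┃┃·█·█·█···█···██·██··█·           
     ┃┃·█·██··█·█······█····█           
     ┃┃█·█·██·█··█·████·██···           
     ┃┃··█···██·█··███·█·····           
     ┃┃█·······█████·········           
     ┃┃██··█··█·████··█·█···█           


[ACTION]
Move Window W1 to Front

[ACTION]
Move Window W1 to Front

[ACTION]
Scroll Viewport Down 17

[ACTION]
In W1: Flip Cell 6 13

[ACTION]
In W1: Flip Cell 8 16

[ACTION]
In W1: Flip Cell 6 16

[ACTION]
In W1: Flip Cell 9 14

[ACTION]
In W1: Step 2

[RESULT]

     ┃┃ GameOfLife                      
     ┠┠─────────────────────────────────
     ┃┃Gen: 2                           
     ┃┃·██···█·██····█····█·█           
     ┃┃·██·█·····██·█·█··█··█           
     ┃┃··█···················           
     ┃┃··█····█████····█·····           
     ┃┃··█··█··········██·█··           
     ┃┃··██·········█·█·████·           
     ┃┃··█······█···████·····           
     ┃┃·████·······█·········           
     ┃┃·█████·█·█·█··········           
     ┃┃···█···██·██···█······           
     ┃┃██···███··············           
     ┃┃██····················           


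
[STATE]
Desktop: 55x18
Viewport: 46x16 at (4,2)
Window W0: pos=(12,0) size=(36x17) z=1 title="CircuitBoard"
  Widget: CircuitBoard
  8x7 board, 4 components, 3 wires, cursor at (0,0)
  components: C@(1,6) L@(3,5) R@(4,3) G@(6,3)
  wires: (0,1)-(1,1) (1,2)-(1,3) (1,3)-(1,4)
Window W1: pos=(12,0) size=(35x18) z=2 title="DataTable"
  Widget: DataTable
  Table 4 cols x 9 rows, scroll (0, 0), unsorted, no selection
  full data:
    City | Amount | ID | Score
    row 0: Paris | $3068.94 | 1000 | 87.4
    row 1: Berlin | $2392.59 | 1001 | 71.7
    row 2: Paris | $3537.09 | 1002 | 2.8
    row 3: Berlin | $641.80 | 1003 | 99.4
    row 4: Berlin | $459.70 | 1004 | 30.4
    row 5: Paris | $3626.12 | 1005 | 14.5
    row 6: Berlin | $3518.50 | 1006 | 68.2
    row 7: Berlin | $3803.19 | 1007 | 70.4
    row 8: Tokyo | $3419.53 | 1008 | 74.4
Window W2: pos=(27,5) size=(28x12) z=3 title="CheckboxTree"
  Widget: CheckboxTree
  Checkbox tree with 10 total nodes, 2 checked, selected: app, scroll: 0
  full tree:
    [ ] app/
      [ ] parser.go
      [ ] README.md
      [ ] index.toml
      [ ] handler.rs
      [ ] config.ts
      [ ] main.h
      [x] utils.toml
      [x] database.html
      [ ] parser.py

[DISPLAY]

        ┠─────────────────────────────────┨┨  
        ┃City  │Amount  │ID  │Score       ┃┃  
        ┃──────┼────────┼────┼─────       ┃┃  
        ┃Paris │$3068.9┏━━━━━━━━━━━━━━━━━━━━━━
        ┃Berlin│$2392.5┃ CheckboxTree         
        ┃Paris │$3537.0┠──────────────────────
        ┃Berlin│$641.80┃>[-] app/             
        ┃Berlin│$459.70┃   [ ] parser.go      
        ┃Paris │$3626.1┃   [ ] README.md      
        ┃Berlin│$3518.5┃   [ ] index.toml     
        ┃Berlin│$3803.1┃   [ ] handler.rs     
        ┃Tokyo │$3419.5┃   [ ] config.ts      
        ┃              ┃   [ ] main.h         
        ┃              ┃   [x] utils.toml     
        ┃              ┗━━━━━━━━━━━━━━━━━━━━━━
        ┗━━━━━━━━━━━━━━━━━━━━━━━━━━━━━━━━━┛   


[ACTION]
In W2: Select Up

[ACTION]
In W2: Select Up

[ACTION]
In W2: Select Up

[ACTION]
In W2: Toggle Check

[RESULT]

        ┠─────────────────────────────────┨┨  
        ┃City  │Amount  │ID  │Score       ┃┃  
        ┃──────┼────────┼────┼─────       ┃┃  
        ┃Paris │$3068.9┏━━━━━━━━━━━━━━━━━━━━━━
        ┃Berlin│$2392.5┃ CheckboxTree         
        ┃Paris │$3537.0┠──────────────────────
        ┃Berlin│$641.80┃>[x] app/             
        ┃Berlin│$459.70┃   [x] parser.go      
        ┃Paris │$3626.1┃   [x] README.md      
        ┃Berlin│$3518.5┃   [x] index.toml     
        ┃Berlin│$3803.1┃   [x] handler.rs     
        ┃Tokyo │$3419.5┃   [x] config.ts      
        ┃              ┃   [x] main.h         
        ┃              ┃   [x] utils.toml     
        ┃              ┗━━━━━━━━━━━━━━━━━━━━━━
        ┗━━━━━━━━━━━━━━━━━━━━━━━━━━━━━━━━━┛   


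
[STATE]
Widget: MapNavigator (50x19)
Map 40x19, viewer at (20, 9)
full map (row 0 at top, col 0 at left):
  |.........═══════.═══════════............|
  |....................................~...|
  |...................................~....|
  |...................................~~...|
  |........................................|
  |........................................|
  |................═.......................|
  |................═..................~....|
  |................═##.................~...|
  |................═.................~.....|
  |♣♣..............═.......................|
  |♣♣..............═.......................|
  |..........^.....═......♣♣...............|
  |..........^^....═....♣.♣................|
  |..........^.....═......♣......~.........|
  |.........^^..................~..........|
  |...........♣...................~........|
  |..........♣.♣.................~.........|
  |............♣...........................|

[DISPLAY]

     .........═══════.═══════════............     
     ....................................~...     
     ...................................~....     
     ...................................~~...     
     ........................................     
     ........................................     
     ................═.......................     
     ................═..................~....     
     ................═##.................~...     
     ................═...@.............~.....     
     ♣♣..............═.......................     
     ♣♣..............═.......................     
     ..........^.....═......♣♣...............     
     ..........^^....═....♣.♣................     
     ..........^.....═......♣......~.........     
     .........^^..................~..........     
     ...........♣...................~........     
     ..........♣.♣.................~.........     
     ............♣...........................     


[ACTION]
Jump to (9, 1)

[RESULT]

                                                  
                                                  
                                                  
                                                  
                                                  
                                                  
                                                  
                                                  
                .........═══════.═══════════......
                .........@........................
                ..................................
                ..................................
                ..................................
                ..................................
                ................═.................
                ................═.................
                ................═##...............
                ................═.................
                ♣♣..............═.................


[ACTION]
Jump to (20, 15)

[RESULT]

     ................═.......................     
     ................═..................~....     
     ................═##.................~...     
     ................═.................~.....     
     ♣♣..............═.......................     
     ♣♣..............═.......................     
     ..........^.....═......♣♣...............     
     ..........^^....═....♣.♣................     
     ..........^.....═......♣......~.........     
     .........^^.........@........~..........     
     ...........♣...................~........     
     ..........♣.♣.................~.........     
     ............♣...........................     
                                                  
                                                  
                                                  
                                                  
                                                  
                                                  


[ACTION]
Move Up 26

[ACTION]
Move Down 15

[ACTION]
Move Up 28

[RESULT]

                                                  
                                                  
                                                  
                                                  
                                                  
                                                  
                                                  
                                                  
                                                  
     .........═══════.═══@═══════............     
     ....................................~...     
     ...................................~....     
     ...................................~~...     
     ........................................     
     ........................................     
     ................═.......................     
     ................═..................~....     
     ................═##.................~...     
     ................═.................~.....     


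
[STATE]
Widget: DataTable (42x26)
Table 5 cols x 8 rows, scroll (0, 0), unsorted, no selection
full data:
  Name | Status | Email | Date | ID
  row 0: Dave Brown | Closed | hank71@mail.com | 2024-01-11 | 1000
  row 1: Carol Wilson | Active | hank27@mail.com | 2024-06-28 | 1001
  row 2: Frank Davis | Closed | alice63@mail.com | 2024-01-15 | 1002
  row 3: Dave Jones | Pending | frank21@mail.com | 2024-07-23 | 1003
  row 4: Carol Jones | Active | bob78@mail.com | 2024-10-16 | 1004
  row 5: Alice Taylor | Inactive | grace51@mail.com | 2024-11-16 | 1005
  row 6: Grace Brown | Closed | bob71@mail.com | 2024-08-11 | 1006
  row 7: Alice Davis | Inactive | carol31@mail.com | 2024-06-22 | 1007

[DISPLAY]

Name        │Status  │Email           │Dat
────────────┼────────┼────────────────┼───
Dave Brown  │Closed  │hank71@mail.com │202
Carol Wilson│Active  │hank27@mail.com │202
Frank Davis │Closed  │alice63@mail.com│202
Dave Jones  │Pending │frank21@mail.com│202
Carol Jones │Active  │bob78@mail.com  │202
Alice Taylor│Inactive│grace51@mail.com│202
Grace Brown │Closed  │bob71@mail.com  │202
Alice Davis │Inactive│carol31@mail.com│202
                                          
                                          
                                          
                                          
                                          
                                          
                                          
                                          
                                          
                                          
                                          
                                          
                                          
                                          
                                          
                                          


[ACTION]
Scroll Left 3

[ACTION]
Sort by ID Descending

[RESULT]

Name        │Status  │Email           │Dat
────────────┼────────┼────────────────┼───
Alice Davis │Inactive│carol31@mail.com│202
Grace Brown │Closed  │bob71@mail.com  │202
Alice Taylor│Inactive│grace51@mail.com│202
Carol Jones │Active  │bob78@mail.com  │202
Dave Jones  │Pending │frank21@mail.com│202
Frank Davis │Closed  │alice63@mail.com│202
Carol Wilson│Active  │hank27@mail.com │202
Dave Brown  │Closed  │hank71@mail.com │202
                                          
                                          
                                          
                                          
                                          
                                          
                                          
                                          
                                          
                                          
                                          
                                          
                                          
                                          
                                          
                                          


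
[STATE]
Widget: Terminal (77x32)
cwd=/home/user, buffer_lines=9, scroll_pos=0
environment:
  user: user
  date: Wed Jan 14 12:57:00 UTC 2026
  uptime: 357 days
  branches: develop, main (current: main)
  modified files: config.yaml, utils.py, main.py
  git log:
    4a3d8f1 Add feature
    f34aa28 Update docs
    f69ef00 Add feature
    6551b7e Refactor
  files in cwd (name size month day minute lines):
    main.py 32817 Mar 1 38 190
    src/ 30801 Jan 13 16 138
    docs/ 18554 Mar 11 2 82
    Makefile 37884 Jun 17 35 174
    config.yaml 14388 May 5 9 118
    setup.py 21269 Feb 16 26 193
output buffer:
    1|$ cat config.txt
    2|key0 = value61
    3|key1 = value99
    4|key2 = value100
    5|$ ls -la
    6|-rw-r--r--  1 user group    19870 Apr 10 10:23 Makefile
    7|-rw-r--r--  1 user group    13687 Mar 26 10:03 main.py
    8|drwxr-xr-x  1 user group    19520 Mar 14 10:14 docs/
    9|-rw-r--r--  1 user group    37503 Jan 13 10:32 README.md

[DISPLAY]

$ cat config.txt                                                             
key0 = value61                                                               
key1 = value99                                                               
key2 = value100                                                              
$ ls -la                                                                     
-rw-r--r--  1 user group    19870 Apr 10 10:23 Makefile                      
-rw-r--r--  1 user group    13687 Mar 26 10:03 main.py                       
drwxr-xr-x  1 user group    19520 Mar 14 10:14 docs/                         
-rw-r--r--  1 user group    37503 Jan 13 10:32 README.md                     
$ █                                                                          
                                                                             
                                                                             
                                                                             
                                                                             
                                                                             
                                                                             
                                                                             
                                                                             
                                                                             
                                                                             
                                                                             
                                                                             
                                                                             
                                                                             
                                                                             
                                                                             
                                                                             
                                                                             
                                                                             
                                                                             
                                                                             
                                                                             


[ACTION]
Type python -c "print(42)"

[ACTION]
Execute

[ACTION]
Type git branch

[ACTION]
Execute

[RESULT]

$ cat config.txt                                                             
key0 = value61                                                               
key1 = value99                                                               
key2 = value100                                                              
$ ls -la                                                                     
-rw-r--r--  1 user group    19870 Apr 10 10:23 Makefile                      
-rw-r--r--  1 user group    13687 Mar 26 10:03 main.py                       
drwxr-xr-x  1 user group    19520 Mar 14 10:14 docs/                         
-rw-r--r--  1 user group    37503 Jan 13 10:32 README.md                     
$ python -c "print(42)"                                                      
42                                                                           
$ git branch                                                                 
  develop                                                                    
* main                                                                       
$ █                                                                          
                                                                             
                                                                             
                                                                             
                                                                             
                                                                             
                                                                             
                                                                             
                                                                             
                                                                             
                                                                             
                                                                             
                                                                             
                                                                             
                                                                             
                                                                             
                                                                             
                                                                             
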